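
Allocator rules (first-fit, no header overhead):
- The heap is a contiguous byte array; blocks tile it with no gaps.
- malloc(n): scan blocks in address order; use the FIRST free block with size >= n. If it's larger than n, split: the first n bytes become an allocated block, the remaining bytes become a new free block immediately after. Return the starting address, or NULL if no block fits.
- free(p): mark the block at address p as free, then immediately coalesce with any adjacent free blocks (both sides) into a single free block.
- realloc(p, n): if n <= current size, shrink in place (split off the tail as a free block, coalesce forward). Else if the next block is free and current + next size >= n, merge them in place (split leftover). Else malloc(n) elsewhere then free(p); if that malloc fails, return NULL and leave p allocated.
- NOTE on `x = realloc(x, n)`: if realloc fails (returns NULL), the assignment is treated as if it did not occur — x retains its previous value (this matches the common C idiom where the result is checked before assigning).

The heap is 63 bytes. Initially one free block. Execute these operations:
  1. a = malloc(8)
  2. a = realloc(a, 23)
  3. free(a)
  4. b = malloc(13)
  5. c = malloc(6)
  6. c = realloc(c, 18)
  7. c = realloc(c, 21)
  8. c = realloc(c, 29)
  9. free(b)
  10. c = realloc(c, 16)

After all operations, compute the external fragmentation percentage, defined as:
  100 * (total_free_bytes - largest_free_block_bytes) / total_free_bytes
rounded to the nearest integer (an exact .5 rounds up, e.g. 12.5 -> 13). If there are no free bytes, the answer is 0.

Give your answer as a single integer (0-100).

Op 1: a = malloc(8) -> a = 0; heap: [0-7 ALLOC][8-62 FREE]
Op 2: a = realloc(a, 23) -> a = 0; heap: [0-22 ALLOC][23-62 FREE]
Op 3: free(a) -> (freed a); heap: [0-62 FREE]
Op 4: b = malloc(13) -> b = 0; heap: [0-12 ALLOC][13-62 FREE]
Op 5: c = malloc(6) -> c = 13; heap: [0-12 ALLOC][13-18 ALLOC][19-62 FREE]
Op 6: c = realloc(c, 18) -> c = 13; heap: [0-12 ALLOC][13-30 ALLOC][31-62 FREE]
Op 7: c = realloc(c, 21) -> c = 13; heap: [0-12 ALLOC][13-33 ALLOC][34-62 FREE]
Op 8: c = realloc(c, 29) -> c = 13; heap: [0-12 ALLOC][13-41 ALLOC][42-62 FREE]
Op 9: free(b) -> (freed b); heap: [0-12 FREE][13-41 ALLOC][42-62 FREE]
Op 10: c = realloc(c, 16) -> c = 13; heap: [0-12 FREE][13-28 ALLOC][29-62 FREE]
Free blocks: [13 34] total_free=47 largest=34 -> 100*(47-34)/47 = 1300/47 ≈ 27.660 -> rounds to 28

Answer: 28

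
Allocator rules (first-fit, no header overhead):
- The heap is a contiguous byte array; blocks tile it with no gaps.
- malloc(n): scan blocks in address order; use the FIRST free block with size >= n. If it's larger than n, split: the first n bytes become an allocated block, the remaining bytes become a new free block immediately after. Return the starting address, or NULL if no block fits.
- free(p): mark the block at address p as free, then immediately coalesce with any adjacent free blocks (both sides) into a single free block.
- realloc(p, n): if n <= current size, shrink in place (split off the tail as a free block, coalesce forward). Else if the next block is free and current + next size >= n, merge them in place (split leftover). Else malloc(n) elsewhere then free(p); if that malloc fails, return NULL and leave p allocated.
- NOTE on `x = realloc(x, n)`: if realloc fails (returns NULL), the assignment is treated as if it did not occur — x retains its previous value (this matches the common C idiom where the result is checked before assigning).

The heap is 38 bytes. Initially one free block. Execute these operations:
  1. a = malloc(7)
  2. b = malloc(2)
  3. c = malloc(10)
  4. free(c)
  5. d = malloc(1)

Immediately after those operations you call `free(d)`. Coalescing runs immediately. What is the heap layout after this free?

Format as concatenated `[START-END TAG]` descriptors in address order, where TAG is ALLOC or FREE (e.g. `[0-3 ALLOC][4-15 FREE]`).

Answer: [0-6 ALLOC][7-8 ALLOC][9-37 FREE]

Derivation:
Op 1: a = malloc(7) -> a = 0; heap: [0-6 ALLOC][7-37 FREE]
Op 2: b = malloc(2) -> b = 7; heap: [0-6 ALLOC][7-8 ALLOC][9-37 FREE]
Op 3: c = malloc(10) -> c = 9; heap: [0-6 ALLOC][7-8 ALLOC][9-18 ALLOC][19-37 FREE]
Op 4: free(c) -> (freed c); heap: [0-6 ALLOC][7-8 ALLOC][9-37 FREE]
Op 5: d = malloc(1) -> d = 9; heap: [0-6 ALLOC][7-8 ALLOC][9-9 ALLOC][10-37 FREE]
free(d): d = 9 -> block [9-9 ALLOC]; mark free, coalesce with adjacent free neighbors -> [0-6 ALLOC][7-8 ALLOC][9-37 FREE]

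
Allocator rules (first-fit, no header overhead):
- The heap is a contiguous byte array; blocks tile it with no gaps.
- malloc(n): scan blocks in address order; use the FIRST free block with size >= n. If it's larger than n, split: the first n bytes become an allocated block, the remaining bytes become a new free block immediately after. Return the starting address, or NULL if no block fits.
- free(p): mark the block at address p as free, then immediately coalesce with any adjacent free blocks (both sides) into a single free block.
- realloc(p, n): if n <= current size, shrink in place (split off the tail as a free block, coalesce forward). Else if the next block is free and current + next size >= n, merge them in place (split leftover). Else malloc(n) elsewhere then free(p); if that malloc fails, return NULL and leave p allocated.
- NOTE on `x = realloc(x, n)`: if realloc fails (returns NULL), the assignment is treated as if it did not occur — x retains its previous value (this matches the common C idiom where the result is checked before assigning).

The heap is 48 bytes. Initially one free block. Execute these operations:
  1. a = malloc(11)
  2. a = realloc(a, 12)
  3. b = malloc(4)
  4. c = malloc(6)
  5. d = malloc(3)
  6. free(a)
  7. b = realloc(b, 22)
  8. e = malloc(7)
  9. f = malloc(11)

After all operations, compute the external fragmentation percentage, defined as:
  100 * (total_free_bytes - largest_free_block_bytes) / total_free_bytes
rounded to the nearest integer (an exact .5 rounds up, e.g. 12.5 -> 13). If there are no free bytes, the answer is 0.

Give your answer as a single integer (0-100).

Op 1: a = malloc(11) -> a = 0; heap: [0-10 ALLOC][11-47 FREE]
Op 2: a = realloc(a, 12) -> a = 0; heap: [0-11 ALLOC][12-47 FREE]
Op 3: b = malloc(4) -> b = 12; heap: [0-11 ALLOC][12-15 ALLOC][16-47 FREE]
Op 4: c = malloc(6) -> c = 16; heap: [0-11 ALLOC][12-15 ALLOC][16-21 ALLOC][22-47 FREE]
Op 5: d = malloc(3) -> d = 22; heap: [0-11 ALLOC][12-15 ALLOC][16-21 ALLOC][22-24 ALLOC][25-47 FREE]
Op 6: free(a) -> (freed a); heap: [0-11 FREE][12-15 ALLOC][16-21 ALLOC][22-24 ALLOC][25-47 FREE]
Op 7: b = realloc(b, 22) -> b = 25; heap: [0-15 FREE][16-21 ALLOC][22-24 ALLOC][25-46 ALLOC][47-47 FREE]
Op 8: e = malloc(7) -> e = 0; heap: [0-6 ALLOC][7-15 FREE][16-21 ALLOC][22-24 ALLOC][25-46 ALLOC][47-47 FREE]
Op 9: f = malloc(11) -> f = NULL; heap: [0-6 ALLOC][7-15 FREE][16-21 ALLOC][22-24 ALLOC][25-46 ALLOC][47-47 FREE]
Free blocks: [9 1] total_free=10 largest=9 -> 100*(10-9)/10 = 100/10 = 10

Answer: 10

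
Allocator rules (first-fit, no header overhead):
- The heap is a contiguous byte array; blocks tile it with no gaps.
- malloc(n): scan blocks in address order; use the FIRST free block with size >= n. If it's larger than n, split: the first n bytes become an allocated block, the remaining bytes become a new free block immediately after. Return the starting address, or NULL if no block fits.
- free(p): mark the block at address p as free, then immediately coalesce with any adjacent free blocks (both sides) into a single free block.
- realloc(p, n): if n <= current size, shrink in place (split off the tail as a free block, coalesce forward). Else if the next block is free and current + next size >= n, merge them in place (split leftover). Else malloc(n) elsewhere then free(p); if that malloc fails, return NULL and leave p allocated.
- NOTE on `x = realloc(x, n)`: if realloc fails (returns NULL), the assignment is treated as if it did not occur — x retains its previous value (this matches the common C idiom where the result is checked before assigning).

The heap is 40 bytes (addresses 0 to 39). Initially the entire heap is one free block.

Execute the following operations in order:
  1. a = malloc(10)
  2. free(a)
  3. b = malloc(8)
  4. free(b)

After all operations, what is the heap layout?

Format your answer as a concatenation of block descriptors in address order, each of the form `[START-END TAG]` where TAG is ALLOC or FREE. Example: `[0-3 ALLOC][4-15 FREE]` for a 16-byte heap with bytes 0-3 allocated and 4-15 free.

Op 1: a = malloc(10) -> a = 0; heap: [0-9 ALLOC][10-39 FREE]
Op 2: free(a) -> (freed a); heap: [0-39 FREE]
Op 3: b = malloc(8) -> b = 0; heap: [0-7 ALLOC][8-39 FREE]
Op 4: free(b) -> (freed b); heap: [0-39 FREE]

Answer: [0-39 FREE]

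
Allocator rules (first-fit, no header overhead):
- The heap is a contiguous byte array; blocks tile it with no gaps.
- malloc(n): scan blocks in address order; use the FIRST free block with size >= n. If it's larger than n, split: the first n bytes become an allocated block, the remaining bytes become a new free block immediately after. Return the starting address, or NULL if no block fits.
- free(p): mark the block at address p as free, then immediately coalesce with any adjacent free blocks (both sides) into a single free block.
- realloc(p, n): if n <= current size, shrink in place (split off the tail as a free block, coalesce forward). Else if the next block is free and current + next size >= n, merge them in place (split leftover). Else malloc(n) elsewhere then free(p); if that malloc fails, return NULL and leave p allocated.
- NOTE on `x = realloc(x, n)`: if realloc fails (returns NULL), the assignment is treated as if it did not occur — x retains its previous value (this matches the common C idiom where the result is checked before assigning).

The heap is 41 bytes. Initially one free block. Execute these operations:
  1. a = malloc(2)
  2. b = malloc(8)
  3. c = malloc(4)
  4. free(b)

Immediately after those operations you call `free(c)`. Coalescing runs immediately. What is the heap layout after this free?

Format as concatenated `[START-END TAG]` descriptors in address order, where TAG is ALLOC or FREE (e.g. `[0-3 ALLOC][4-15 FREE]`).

Answer: [0-1 ALLOC][2-40 FREE]

Derivation:
Op 1: a = malloc(2) -> a = 0; heap: [0-1 ALLOC][2-40 FREE]
Op 2: b = malloc(8) -> b = 2; heap: [0-1 ALLOC][2-9 ALLOC][10-40 FREE]
Op 3: c = malloc(4) -> c = 10; heap: [0-1 ALLOC][2-9 ALLOC][10-13 ALLOC][14-40 FREE]
Op 4: free(b) -> (freed b); heap: [0-1 ALLOC][2-9 FREE][10-13 ALLOC][14-40 FREE]
free(c): c = 10 -> block [10-13 ALLOC]; mark free, coalesce with adjacent free neighbors -> [0-1 ALLOC][2-40 FREE]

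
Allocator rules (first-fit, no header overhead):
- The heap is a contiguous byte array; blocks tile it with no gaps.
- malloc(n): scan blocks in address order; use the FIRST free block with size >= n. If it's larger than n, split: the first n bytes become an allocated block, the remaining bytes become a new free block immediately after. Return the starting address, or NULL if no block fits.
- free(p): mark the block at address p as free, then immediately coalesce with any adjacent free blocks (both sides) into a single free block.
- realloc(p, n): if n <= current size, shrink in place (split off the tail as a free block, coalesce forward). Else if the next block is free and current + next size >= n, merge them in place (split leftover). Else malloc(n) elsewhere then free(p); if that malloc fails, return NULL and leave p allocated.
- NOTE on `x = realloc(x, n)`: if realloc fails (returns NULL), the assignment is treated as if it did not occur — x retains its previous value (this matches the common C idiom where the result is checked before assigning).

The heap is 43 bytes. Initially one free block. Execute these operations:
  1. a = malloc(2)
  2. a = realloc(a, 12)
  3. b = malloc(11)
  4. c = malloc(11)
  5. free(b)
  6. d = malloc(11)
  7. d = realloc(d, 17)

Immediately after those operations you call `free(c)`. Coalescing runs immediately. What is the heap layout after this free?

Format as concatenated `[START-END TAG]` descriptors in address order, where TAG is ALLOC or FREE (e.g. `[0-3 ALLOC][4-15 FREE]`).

Op 1: a = malloc(2) -> a = 0; heap: [0-1 ALLOC][2-42 FREE]
Op 2: a = realloc(a, 12) -> a = 0; heap: [0-11 ALLOC][12-42 FREE]
Op 3: b = malloc(11) -> b = 12; heap: [0-11 ALLOC][12-22 ALLOC][23-42 FREE]
Op 4: c = malloc(11) -> c = 23; heap: [0-11 ALLOC][12-22 ALLOC][23-33 ALLOC][34-42 FREE]
Op 5: free(b) -> (freed b); heap: [0-11 ALLOC][12-22 FREE][23-33 ALLOC][34-42 FREE]
Op 6: d = malloc(11) -> d = 12; heap: [0-11 ALLOC][12-22 ALLOC][23-33 ALLOC][34-42 FREE]
Op 7: d = realloc(d, 17) -> NULL (d unchanged); heap: [0-11 ALLOC][12-22 ALLOC][23-33 ALLOC][34-42 FREE]
free(c): c = 23 -> block [23-33 ALLOC]; mark free, coalesce with adjacent free neighbors -> [0-11 ALLOC][12-22 ALLOC][23-42 FREE]

Answer: [0-11 ALLOC][12-22 ALLOC][23-42 FREE]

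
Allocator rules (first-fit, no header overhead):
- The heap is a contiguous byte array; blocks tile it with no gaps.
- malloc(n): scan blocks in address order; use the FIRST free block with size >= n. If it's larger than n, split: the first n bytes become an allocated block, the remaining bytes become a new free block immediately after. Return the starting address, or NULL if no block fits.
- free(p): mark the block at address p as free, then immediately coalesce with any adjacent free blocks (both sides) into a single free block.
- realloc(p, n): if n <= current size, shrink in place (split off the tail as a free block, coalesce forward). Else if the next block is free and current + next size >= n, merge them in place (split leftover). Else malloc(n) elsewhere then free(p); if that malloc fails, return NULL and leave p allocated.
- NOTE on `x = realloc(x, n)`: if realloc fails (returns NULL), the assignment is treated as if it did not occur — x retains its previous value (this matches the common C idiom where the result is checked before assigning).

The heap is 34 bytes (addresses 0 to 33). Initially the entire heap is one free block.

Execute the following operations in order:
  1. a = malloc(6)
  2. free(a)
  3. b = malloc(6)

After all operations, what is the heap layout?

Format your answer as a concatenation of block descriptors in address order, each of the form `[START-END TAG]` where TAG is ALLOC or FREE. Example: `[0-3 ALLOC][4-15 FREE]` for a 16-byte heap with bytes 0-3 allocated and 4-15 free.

Answer: [0-5 ALLOC][6-33 FREE]

Derivation:
Op 1: a = malloc(6) -> a = 0; heap: [0-5 ALLOC][6-33 FREE]
Op 2: free(a) -> (freed a); heap: [0-33 FREE]
Op 3: b = malloc(6) -> b = 0; heap: [0-5 ALLOC][6-33 FREE]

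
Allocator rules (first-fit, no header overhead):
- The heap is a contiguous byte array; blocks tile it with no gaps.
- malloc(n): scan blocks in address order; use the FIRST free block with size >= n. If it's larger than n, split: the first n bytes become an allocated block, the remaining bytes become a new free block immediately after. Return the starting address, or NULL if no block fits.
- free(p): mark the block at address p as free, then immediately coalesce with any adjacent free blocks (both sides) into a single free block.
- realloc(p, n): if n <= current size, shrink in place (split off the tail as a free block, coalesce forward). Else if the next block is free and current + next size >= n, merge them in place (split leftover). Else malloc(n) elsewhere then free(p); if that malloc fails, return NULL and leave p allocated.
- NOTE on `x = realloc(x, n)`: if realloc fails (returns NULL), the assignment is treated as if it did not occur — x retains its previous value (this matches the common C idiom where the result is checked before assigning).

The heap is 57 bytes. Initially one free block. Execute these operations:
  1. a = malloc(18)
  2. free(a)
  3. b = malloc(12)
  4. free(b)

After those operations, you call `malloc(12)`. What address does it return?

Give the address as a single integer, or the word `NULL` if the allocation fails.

Answer: 0

Derivation:
Op 1: a = malloc(18) -> a = 0; heap: [0-17 ALLOC][18-56 FREE]
Op 2: free(a) -> (freed a); heap: [0-56 FREE]
Op 3: b = malloc(12) -> b = 0; heap: [0-11 ALLOC][12-56 FREE]
Op 4: free(b) -> (freed b); heap: [0-56 FREE]
malloc(12): first-fit scan over [0-56 FREE] -> 0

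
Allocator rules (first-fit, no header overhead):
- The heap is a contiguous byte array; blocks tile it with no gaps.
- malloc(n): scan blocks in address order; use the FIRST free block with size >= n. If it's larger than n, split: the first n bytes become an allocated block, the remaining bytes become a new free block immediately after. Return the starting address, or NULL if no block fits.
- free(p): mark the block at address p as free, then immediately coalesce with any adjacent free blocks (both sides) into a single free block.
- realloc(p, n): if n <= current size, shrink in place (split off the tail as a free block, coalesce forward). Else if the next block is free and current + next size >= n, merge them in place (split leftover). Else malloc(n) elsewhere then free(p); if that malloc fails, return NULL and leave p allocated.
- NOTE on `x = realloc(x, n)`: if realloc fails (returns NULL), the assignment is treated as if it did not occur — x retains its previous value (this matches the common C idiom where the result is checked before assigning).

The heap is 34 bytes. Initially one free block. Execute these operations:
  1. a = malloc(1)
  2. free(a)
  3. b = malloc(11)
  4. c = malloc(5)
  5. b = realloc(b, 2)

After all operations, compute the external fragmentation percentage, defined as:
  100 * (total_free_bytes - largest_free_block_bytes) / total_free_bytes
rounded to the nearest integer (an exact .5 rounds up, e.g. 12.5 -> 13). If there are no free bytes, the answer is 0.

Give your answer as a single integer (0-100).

Op 1: a = malloc(1) -> a = 0; heap: [0-0 ALLOC][1-33 FREE]
Op 2: free(a) -> (freed a); heap: [0-33 FREE]
Op 3: b = malloc(11) -> b = 0; heap: [0-10 ALLOC][11-33 FREE]
Op 4: c = malloc(5) -> c = 11; heap: [0-10 ALLOC][11-15 ALLOC][16-33 FREE]
Op 5: b = realloc(b, 2) -> b = 0; heap: [0-1 ALLOC][2-10 FREE][11-15 ALLOC][16-33 FREE]
Free blocks: [9 18] total_free=27 largest=18 -> 100*(27-18)/27 = 900/27 ≈ 33.333 -> rounds to 33

Answer: 33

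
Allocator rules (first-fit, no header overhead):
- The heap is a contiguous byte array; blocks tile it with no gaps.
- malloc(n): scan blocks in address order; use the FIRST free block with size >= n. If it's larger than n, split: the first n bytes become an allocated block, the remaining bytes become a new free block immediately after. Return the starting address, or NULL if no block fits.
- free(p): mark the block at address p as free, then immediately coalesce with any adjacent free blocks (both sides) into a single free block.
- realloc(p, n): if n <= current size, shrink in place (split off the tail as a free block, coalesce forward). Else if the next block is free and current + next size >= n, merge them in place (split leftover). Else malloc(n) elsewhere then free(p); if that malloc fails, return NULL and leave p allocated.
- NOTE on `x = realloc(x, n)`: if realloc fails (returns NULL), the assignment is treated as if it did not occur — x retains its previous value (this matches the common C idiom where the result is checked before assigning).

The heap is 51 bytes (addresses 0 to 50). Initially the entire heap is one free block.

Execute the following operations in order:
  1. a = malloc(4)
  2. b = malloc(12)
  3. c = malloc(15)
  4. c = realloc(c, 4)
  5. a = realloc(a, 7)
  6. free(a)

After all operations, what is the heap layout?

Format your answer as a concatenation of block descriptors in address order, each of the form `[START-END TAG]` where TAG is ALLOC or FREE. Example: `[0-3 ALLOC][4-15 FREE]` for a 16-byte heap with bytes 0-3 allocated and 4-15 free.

Op 1: a = malloc(4) -> a = 0; heap: [0-3 ALLOC][4-50 FREE]
Op 2: b = malloc(12) -> b = 4; heap: [0-3 ALLOC][4-15 ALLOC][16-50 FREE]
Op 3: c = malloc(15) -> c = 16; heap: [0-3 ALLOC][4-15 ALLOC][16-30 ALLOC][31-50 FREE]
Op 4: c = realloc(c, 4) -> c = 16; heap: [0-3 ALLOC][4-15 ALLOC][16-19 ALLOC][20-50 FREE]
Op 5: a = realloc(a, 7) -> a = 20; heap: [0-3 FREE][4-15 ALLOC][16-19 ALLOC][20-26 ALLOC][27-50 FREE]
Op 6: free(a) -> (freed a); heap: [0-3 FREE][4-15 ALLOC][16-19 ALLOC][20-50 FREE]

Answer: [0-3 FREE][4-15 ALLOC][16-19 ALLOC][20-50 FREE]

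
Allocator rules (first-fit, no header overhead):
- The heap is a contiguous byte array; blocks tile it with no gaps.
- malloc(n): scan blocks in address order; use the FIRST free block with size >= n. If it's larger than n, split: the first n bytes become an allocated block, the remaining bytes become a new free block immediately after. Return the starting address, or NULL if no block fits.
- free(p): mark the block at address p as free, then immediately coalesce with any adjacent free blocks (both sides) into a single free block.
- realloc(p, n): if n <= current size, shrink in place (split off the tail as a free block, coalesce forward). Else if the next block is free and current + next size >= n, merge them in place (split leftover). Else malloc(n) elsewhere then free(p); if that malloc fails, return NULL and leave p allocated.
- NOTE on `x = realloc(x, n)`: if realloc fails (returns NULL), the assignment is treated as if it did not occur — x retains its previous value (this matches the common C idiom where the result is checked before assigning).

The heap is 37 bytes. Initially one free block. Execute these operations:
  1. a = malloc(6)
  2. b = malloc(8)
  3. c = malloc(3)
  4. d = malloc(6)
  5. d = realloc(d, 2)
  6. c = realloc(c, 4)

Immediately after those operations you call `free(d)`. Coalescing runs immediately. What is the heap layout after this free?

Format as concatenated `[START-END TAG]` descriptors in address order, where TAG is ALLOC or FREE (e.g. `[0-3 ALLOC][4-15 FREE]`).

Op 1: a = malloc(6) -> a = 0; heap: [0-5 ALLOC][6-36 FREE]
Op 2: b = malloc(8) -> b = 6; heap: [0-5 ALLOC][6-13 ALLOC][14-36 FREE]
Op 3: c = malloc(3) -> c = 14; heap: [0-5 ALLOC][6-13 ALLOC][14-16 ALLOC][17-36 FREE]
Op 4: d = malloc(6) -> d = 17; heap: [0-5 ALLOC][6-13 ALLOC][14-16 ALLOC][17-22 ALLOC][23-36 FREE]
Op 5: d = realloc(d, 2) -> d = 17; heap: [0-5 ALLOC][6-13 ALLOC][14-16 ALLOC][17-18 ALLOC][19-36 FREE]
Op 6: c = realloc(c, 4) -> c = 19; heap: [0-5 ALLOC][6-13 ALLOC][14-16 FREE][17-18 ALLOC][19-22 ALLOC][23-36 FREE]
free(d): d = 17 -> block [17-18 ALLOC]; mark free, coalesce with adjacent free neighbors -> [0-5 ALLOC][6-13 ALLOC][14-18 FREE][19-22 ALLOC][23-36 FREE]

Answer: [0-5 ALLOC][6-13 ALLOC][14-18 FREE][19-22 ALLOC][23-36 FREE]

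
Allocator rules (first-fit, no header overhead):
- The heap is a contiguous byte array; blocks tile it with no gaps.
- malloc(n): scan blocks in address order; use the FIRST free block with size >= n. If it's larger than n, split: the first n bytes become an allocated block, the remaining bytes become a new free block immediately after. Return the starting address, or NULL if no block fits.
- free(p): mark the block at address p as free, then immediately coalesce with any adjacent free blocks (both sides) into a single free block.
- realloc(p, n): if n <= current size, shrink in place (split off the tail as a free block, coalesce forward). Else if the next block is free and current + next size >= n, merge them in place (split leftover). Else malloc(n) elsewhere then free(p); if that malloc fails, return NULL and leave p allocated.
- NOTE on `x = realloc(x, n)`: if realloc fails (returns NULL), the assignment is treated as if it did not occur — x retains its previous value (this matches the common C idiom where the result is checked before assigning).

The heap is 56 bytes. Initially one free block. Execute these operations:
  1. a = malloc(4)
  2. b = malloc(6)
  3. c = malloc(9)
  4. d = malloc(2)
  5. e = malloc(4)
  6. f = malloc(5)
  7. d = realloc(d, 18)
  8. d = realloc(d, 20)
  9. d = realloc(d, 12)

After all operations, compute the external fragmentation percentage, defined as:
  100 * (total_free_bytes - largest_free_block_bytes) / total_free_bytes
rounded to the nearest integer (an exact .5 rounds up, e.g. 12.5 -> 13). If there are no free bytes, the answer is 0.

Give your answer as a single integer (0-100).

Answer: 13

Derivation:
Op 1: a = malloc(4) -> a = 0; heap: [0-3 ALLOC][4-55 FREE]
Op 2: b = malloc(6) -> b = 4; heap: [0-3 ALLOC][4-9 ALLOC][10-55 FREE]
Op 3: c = malloc(9) -> c = 10; heap: [0-3 ALLOC][4-9 ALLOC][10-18 ALLOC][19-55 FREE]
Op 4: d = malloc(2) -> d = 19; heap: [0-3 ALLOC][4-9 ALLOC][10-18 ALLOC][19-20 ALLOC][21-55 FREE]
Op 5: e = malloc(4) -> e = 21; heap: [0-3 ALLOC][4-9 ALLOC][10-18 ALLOC][19-20 ALLOC][21-24 ALLOC][25-55 FREE]
Op 6: f = malloc(5) -> f = 25; heap: [0-3 ALLOC][4-9 ALLOC][10-18 ALLOC][19-20 ALLOC][21-24 ALLOC][25-29 ALLOC][30-55 FREE]
Op 7: d = realloc(d, 18) -> d = 30; heap: [0-3 ALLOC][4-9 ALLOC][10-18 ALLOC][19-20 FREE][21-24 ALLOC][25-29 ALLOC][30-47 ALLOC][48-55 FREE]
Op 8: d = realloc(d, 20) -> d = 30; heap: [0-3 ALLOC][4-9 ALLOC][10-18 ALLOC][19-20 FREE][21-24 ALLOC][25-29 ALLOC][30-49 ALLOC][50-55 FREE]
Op 9: d = realloc(d, 12) -> d = 30; heap: [0-3 ALLOC][4-9 ALLOC][10-18 ALLOC][19-20 FREE][21-24 ALLOC][25-29 ALLOC][30-41 ALLOC][42-55 FREE]
Free blocks: [2 14] total_free=16 largest=14 -> 100*(16-14)/16 = 200/16 = 12.5 -> rounds to 13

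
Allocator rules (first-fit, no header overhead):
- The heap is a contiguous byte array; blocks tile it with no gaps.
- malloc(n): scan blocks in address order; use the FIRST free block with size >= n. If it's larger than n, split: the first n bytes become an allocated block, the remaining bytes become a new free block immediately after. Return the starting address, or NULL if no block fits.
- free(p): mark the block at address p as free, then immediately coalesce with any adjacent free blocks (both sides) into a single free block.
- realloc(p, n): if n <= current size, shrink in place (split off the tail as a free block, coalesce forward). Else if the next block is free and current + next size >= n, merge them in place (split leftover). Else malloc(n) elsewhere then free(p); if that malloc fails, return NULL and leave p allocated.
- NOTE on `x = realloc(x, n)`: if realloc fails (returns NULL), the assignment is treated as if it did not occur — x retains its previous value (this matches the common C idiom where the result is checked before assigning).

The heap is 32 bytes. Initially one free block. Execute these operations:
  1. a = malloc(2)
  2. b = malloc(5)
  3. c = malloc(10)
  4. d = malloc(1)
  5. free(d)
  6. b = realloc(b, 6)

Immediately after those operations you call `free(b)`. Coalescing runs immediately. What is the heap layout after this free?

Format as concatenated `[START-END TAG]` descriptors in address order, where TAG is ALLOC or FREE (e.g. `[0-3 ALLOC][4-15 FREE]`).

Op 1: a = malloc(2) -> a = 0; heap: [0-1 ALLOC][2-31 FREE]
Op 2: b = malloc(5) -> b = 2; heap: [0-1 ALLOC][2-6 ALLOC][7-31 FREE]
Op 3: c = malloc(10) -> c = 7; heap: [0-1 ALLOC][2-6 ALLOC][7-16 ALLOC][17-31 FREE]
Op 4: d = malloc(1) -> d = 17; heap: [0-1 ALLOC][2-6 ALLOC][7-16 ALLOC][17-17 ALLOC][18-31 FREE]
Op 5: free(d) -> (freed d); heap: [0-1 ALLOC][2-6 ALLOC][7-16 ALLOC][17-31 FREE]
Op 6: b = realloc(b, 6) -> b = 17; heap: [0-1 ALLOC][2-6 FREE][7-16 ALLOC][17-22 ALLOC][23-31 FREE]
free(b): b = 17 -> block [17-22 ALLOC]; mark free, coalesce with adjacent free neighbors -> [0-1 ALLOC][2-6 FREE][7-16 ALLOC][17-31 FREE]

Answer: [0-1 ALLOC][2-6 FREE][7-16 ALLOC][17-31 FREE]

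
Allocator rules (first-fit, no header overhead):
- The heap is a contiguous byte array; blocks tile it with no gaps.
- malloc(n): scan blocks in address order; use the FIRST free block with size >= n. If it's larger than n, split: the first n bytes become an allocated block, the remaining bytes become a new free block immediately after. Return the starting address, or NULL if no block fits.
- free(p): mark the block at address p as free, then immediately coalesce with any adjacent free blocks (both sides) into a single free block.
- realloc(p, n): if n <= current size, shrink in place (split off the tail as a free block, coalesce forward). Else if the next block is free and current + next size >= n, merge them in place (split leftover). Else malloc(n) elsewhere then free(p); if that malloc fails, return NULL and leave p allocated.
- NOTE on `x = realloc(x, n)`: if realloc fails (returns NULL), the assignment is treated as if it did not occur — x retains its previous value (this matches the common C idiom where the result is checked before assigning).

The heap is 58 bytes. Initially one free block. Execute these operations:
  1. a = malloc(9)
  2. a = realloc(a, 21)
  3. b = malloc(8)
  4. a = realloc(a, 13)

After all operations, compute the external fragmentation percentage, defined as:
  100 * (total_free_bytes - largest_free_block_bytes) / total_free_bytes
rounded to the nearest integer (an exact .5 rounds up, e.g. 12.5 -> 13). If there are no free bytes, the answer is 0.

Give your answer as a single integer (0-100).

Op 1: a = malloc(9) -> a = 0; heap: [0-8 ALLOC][9-57 FREE]
Op 2: a = realloc(a, 21) -> a = 0; heap: [0-20 ALLOC][21-57 FREE]
Op 3: b = malloc(8) -> b = 21; heap: [0-20 ALLOC][21-28 ALLOC][29-57 FREE]
Op 4: a = realloc(a, 13) -> a = 0; heap: [0-12 ALLOC][13-20 FREE][21-28 ALLOC][29-57 FREE]
Free blocks: [8 29] total_free=37 largest=29 -> 100*(37-29)/37 = 800/37 ≈ 21.622 -> rounds to 22

Answer: 22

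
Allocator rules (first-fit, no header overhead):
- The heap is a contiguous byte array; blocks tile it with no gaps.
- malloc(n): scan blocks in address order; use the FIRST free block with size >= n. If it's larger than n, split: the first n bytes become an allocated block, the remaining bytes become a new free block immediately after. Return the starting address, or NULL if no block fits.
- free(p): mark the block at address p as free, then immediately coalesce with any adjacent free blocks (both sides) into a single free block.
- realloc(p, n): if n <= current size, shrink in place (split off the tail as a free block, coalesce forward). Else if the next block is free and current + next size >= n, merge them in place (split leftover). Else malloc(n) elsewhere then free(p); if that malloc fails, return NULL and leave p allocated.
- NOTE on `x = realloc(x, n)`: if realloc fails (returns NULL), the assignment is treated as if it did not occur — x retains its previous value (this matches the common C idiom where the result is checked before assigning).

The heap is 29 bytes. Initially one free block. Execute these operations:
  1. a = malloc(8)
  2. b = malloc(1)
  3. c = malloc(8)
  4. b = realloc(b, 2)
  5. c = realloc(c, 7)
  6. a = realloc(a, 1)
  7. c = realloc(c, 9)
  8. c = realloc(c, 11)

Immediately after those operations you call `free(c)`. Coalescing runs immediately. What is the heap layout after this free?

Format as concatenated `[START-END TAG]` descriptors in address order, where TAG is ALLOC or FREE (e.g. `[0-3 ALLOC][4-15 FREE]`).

Answer: [0-0 ALLOC][1-16 FREE][17-18 ALLOC][19-28 FREE]

Derivation:
Op 1: a = malloc(8) -> a = 0; heap: [0-7 ALLOC][8-28 FREE]
Op 2: b = malloc(1) -> b = 8; heap: [0-7 ALLOC][8-8 ALLOC][9-28 FREE]
Op 3: c = malloc(8) -> c = 9; heap: [0-7 ALLOC][8-8 ALLOC][9-16 ALLOC][17-28 FREE]
Op 4: b = realloc(b, 2) -> b = 17; heap: [0-7 ALLOC][8-8 FREE][9-16 ALLOC][17-18 ALLOC][19-28 FREE]
Op 5: c = realloc(c, 7) -> c = 9; heap: [0-7 ALLOC][8-8 FREE][9-15 ALLOC][16-16 FREE][17-18 ALLOC][19-28 FREE]
Op 6: a = realloc(a, 1) -> a = 0; heap: [0-0 ALLOC][1-8 FREE][9-15 ALLOC][16-16 FREE][17-18 ALLOC][19-28 FREE]
Op 7: c = realloc(c, 9) -> c = 19; heap: [0-0 ALLOC][1-16 FREE][17-18 ALLOC][19-27 ALLOC][28-28 FREE]
Op 8: c = realloc(c, 11) -> c = 1; heap: [0-0 ALLOC][1-11 ALLOC][12-16 FREE][17-18 ALLOC][19-28 FREE]
free(c): c = 1 -> block [1-11 ALLOC]; mark free, coalesce with adjacent free neighbors -> [0-0 ALLOC][1-16 FREE][17-18 ALLOC][19-28 FREE]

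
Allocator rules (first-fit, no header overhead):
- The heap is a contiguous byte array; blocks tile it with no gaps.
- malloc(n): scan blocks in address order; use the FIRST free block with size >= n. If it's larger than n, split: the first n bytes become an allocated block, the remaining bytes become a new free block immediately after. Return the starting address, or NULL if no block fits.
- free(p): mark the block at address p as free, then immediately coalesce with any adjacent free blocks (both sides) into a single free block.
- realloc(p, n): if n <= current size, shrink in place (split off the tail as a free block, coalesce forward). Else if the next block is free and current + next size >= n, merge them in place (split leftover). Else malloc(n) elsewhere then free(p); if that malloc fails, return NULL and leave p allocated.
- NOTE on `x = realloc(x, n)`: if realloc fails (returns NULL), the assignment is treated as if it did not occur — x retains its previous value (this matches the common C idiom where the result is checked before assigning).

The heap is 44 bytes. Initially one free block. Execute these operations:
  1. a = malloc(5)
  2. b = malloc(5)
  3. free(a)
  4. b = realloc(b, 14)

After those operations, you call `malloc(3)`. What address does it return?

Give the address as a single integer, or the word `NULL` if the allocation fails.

Answer: 0

Derivation:
Op 1: a = malloc(5) -> a = 0; heap: [0-4 ALLOC][5-43 FREE]
Op 2: b = malloc(5) -> b = 5; heap: [0-4 ALLOC][5-9 ALLOC][10-43 FREE]
Op 3: free(a) -> (freed a); heap: [0-4 FREE][5-9 ALLOC][10-43 FREE]
Op 4: b = realloc(b, 14) -> b = 5; heap: [0-4 FREE][5-18 ALLOC][19-43 FREE]
malloc(3): first-fit scan over [0-4 FREE][5-18 ALLOC][19-43 FREE] -> 0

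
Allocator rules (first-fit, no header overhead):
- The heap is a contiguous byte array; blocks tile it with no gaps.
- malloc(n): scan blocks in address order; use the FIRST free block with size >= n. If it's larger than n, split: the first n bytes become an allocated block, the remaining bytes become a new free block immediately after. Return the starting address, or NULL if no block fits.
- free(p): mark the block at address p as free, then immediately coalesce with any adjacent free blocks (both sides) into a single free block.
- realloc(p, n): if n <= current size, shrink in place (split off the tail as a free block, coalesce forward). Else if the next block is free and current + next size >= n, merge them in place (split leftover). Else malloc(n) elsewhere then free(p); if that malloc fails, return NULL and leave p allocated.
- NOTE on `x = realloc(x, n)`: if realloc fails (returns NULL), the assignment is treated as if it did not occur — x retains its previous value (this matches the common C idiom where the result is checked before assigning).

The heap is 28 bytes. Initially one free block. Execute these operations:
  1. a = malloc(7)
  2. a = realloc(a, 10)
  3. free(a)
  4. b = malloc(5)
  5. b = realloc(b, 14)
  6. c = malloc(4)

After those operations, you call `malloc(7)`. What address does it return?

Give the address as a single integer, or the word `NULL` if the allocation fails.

Answer: 18

Derivation:
Op 1: a = malloc(7) -> a = 0; heap: [0-6 ALLOC][7-27 FREE]
Op 2: a = realloc(a, 10) -> a = 0; heap: [0-9 ALLOC][10-27 FREE]
Op 3: free(a) -> (freed a); heap: [0-27 FREE]
Op 4: b = malloc(5) -> b = 0; heap: [0-4 ALLOC][5-27 FREE]
Op 5: b = realloc(b, 14) -> b = 0; heap: [0-13 ALLOC][14-27 FREE]
Op 6: c = malloc(4) -> c = 14; heap: [0-13 ALLOC][14-17 ALLOC][18-27 FREE]
malloc(7): first-fit scan over [0-13 ALLOC][14-17 ALLOC][18-27 FREE] -> 18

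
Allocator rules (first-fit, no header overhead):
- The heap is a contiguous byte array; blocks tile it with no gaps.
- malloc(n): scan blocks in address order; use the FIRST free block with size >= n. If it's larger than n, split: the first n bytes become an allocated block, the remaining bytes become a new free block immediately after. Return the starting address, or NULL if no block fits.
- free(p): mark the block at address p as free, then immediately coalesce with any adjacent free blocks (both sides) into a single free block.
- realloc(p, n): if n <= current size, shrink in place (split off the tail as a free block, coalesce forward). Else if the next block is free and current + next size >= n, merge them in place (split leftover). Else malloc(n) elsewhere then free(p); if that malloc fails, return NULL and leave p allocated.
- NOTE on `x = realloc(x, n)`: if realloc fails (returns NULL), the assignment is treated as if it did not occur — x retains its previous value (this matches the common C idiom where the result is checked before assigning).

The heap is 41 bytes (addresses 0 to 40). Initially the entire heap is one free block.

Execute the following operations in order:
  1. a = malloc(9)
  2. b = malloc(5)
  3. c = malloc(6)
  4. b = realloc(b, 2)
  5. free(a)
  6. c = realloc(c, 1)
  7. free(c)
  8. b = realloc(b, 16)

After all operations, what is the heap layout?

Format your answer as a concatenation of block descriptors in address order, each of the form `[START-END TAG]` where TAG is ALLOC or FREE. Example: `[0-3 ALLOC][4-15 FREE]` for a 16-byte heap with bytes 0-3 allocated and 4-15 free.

Op 1: a = malloc(9) -> a = 0; heap: [0-8 ALLOC][9-40 FREE]
Op 2: b = malloc(5) -> b = 9; heap: [0-8 ALLOC][9-13 ALLOC][14-40 FREE]
Op 3: c = malloc(6) -> c = 14; heap: [0-8 ALLOC][9-13 ALLOC][14-19 ALLOC][20-40 FREE]
Op 4: b = realloc(b, 2) -> b = 9; heap: [0-8 ALLOC][9-10 ALLOC][11-13 FREE][14-19 ALLOC][20-40 FREE]
Op 5: free(a) -> (freed a); heap: [0-8 FREE][9-10 ALLOC][11-13 FREE][14-19 ALLOC][20-40 FREE]
Op 6: c = realloc(c, 1) -> c = 14; heap: [0-8 FREE][9-10 ALLOC][11-13 FREE][14-14 ALLOC][15-40 FREE]
Op 7: free(c) -> (freed c); heap: [0-8 FREE][9-10 ALLOC][11-40 FREE]
Op 8: b = realloc(b, 16) -> b = 9; heap: [0-8 FREE][9-24 ALLOC][25-40 FREE]

Answer: [0-8 FREE][9-24 ALLOC][25-40 FREE]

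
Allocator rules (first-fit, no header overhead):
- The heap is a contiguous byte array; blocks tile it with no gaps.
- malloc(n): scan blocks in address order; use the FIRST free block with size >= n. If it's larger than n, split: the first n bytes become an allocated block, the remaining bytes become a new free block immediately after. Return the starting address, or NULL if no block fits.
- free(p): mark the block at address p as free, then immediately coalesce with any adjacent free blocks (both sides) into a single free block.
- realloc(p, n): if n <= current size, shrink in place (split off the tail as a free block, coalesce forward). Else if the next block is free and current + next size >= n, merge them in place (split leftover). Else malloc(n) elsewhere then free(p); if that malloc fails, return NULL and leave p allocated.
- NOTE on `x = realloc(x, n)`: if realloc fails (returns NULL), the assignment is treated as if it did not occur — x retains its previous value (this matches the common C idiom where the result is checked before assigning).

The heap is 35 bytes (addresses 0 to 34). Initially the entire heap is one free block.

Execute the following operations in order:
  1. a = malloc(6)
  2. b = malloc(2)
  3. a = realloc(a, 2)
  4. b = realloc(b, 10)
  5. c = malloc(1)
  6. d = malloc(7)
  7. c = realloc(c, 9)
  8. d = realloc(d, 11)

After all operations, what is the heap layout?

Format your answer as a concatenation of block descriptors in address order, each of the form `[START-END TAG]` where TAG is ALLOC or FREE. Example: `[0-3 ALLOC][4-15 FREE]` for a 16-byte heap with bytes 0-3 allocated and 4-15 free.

Answer: [0-1 ALLOC][2-5 FREE][6-15 ALLOC][16-22 ALLOC][23-31 ALLOC][32-34 FREE]

Derivation:
Op 1: a = malloc(6) -> a = 0; heap: [0-5 ALLOC][6-34 FREE]
Op 2: b = malloc(2) -> b = 6; heap: [0-5 ALLOC][6-7 ALLOC][8-34 FREE]
Op 3: a = realloc(a, 2) -> a = 0; heap: [0-1 ALLOC][2-5 FREE][6-7 ALLOC][8-34 FREE]
Op 4: b = realloc(b, 10) -> b = 6; heap: [0-1 ALLOC][2-5 FREE][6-15 ALLOC][16-34 FREE]
Op 5: c = malloc(1) -> c = 2; heap: [0-1 ALLOC][2-2 ALLOC][3-5 FREE][6-15 ALLOC][16-34 FREE]
Op 6: d = malloc(7) -> d = 16; heap: [0-1 ALLOC][2-2 ALLOC][3-5 FREE][6-15 ALLOC][16-22 ALLOC][23-34 FREE]
Op 7: c = realloc(c, 9) -> c = 23; heap: [0-1 ALLOC][2-5 FREE][6-15 ALLOC][16-22 ALLOC][23-31 ALLOC][32-34 FREE]
Op 8: d = realloc(d, 11) -> NULL (d unchanged); heap: [0-1 ALLOC][2-5 FREE][6-15 ALLOC][16-22 ALLOC][23-31 ALLOC][32-34 FREE]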